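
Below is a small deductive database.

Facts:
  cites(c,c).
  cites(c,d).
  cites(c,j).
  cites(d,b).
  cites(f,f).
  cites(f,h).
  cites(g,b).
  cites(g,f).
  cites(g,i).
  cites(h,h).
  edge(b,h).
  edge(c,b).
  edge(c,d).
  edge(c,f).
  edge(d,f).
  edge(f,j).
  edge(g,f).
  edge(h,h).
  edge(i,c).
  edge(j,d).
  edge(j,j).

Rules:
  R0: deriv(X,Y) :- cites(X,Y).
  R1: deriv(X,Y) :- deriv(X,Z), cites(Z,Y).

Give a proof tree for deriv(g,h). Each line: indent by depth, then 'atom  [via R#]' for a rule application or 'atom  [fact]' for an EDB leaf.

round 1: derive deriv(c,c) via R0 from cites(c,c)
round 1: derive deriv(c,d) via R0 from cites(c,d)
round 1: derive deriv(c,j) via R0 from cites(c,j)
round 1: derive deriv(d,b) via R0 from cites(d,b)
round 1: derive deriv(f,f) via R0 from cites(f,f)
round 1: derive deriv(f,h) via R0 from cites(f,h)
round 1: derive deriv(g,b) via R0 from cites(g,b)
round 1: derive deriv(g,f) via R0 from cites(g,f)
round 1: derive deriv(g,i) via R0 from cites(g,i)
round 1: derive deriv(h,h) via R0 from cites(h,h)
round 2: derive deriv(c,b) via R1 from deriv(c,d), cites(d,b)
round 2: derive deriv(g,h) via R1 from deriv(g,f), cites(f,h)

deriv(g,h)  [via R1]
  deriv(g,f)  [via R0]
    cites(g,f)  [fact]
  cites(f,h)  [fact]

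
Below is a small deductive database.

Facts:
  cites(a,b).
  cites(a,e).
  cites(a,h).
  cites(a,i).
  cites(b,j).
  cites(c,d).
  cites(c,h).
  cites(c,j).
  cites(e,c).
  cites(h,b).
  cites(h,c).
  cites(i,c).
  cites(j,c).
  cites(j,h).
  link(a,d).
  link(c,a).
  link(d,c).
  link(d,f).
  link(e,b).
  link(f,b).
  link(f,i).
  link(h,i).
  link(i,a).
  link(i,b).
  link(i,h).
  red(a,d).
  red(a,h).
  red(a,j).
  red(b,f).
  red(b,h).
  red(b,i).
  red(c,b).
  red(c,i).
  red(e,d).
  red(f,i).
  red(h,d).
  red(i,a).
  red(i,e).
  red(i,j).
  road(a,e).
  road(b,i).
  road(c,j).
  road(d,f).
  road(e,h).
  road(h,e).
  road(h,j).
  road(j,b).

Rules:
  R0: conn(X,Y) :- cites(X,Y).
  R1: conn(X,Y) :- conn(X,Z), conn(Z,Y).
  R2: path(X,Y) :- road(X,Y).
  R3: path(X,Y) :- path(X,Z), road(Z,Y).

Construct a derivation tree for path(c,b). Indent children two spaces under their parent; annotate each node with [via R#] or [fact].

path(c,b)  [via R3]
  path(c,j)  [via R2]
    road(c,j)  [fact]
  road(j,b)  [fact]

round 1: derive path(a,e) via R2 from road(a,e)
round 1: derive path(b,i) via R2 from road(b,i)
round 1: derive path(c,j) via R2 from road(c,j)
round 1: derive path(d,f) via R2 from road(d,f)
round 1: derive path(e,h) via R2 from road(e,h)
round 1: derive path(h,e) via R2 from road(h,e)
round 1: derive path(h,j) via R2 from road(h,j)
round 1: derive path(j,b) via R2 from road(j,b)
round 2: derive path(a,h) via R3 from path(a,e), road(e,h)
round 2: derive path(c,b) via R3 from path(c,j), road(j,b)
round 2: derive path(e,e) via R3 from path(e,h), road(h,e)
round 2: derive path(e,j) via R3 from path(e,h), road(h,j)
round 2: derive path(h,b) via R3 from path(h,j), road(j,b)
round 2: derive path(h,h) via R3 from path(h,e), road(e,h)
round 2: derive path(j,i) via R3 from path(j,b), road(b,i)
round 3: derive path(a,j) via R3 from path(a,h), road(h,j)
round 3: derive path(c,i) via R3 from path(c,b), road(b,i)
round 3: derive path(e,b) via R3 from path(e,j), road(j,b)
round 3: derive path(h,i) via R3 from path(h,b), road(b,i)
round 4: derive path(a,b) via R3 from path(a,j), road(j,b)
round 4: derive path(e,i) via R3 from path(e,b), road(b,i)
round 5: derive path(a,i) via R3 from path(a,b), road(b,i)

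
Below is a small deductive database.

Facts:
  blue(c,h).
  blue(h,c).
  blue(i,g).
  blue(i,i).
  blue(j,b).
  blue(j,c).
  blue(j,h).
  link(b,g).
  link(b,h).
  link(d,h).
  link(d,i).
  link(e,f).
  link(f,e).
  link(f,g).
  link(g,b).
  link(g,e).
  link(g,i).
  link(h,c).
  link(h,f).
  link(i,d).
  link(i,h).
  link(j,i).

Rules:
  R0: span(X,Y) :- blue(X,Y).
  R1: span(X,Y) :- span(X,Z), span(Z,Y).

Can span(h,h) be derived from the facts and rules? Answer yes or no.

yes

round 1: derive span(c,h) via R0 from blue(c,h)
round 1: derive span(h,c) via R0 from blue(h,c)
round 1: derive span(i,g) via R0 from blue(i,g)
round 1: derive span(i,i) via R0 from blue(i,i)
round 1: derive span(j,b) via R0 from blue(j,b)
round 1: derive span(j,c) via R0 from blue(j,c)
round 1: derive span(j,h) via R0 from blue(j,h)
round 2: derive span(c,c) via R1 from span(c,h), span(h,c)
round 2: derive span(h,h) via R1 from span(h,c), span(c,h)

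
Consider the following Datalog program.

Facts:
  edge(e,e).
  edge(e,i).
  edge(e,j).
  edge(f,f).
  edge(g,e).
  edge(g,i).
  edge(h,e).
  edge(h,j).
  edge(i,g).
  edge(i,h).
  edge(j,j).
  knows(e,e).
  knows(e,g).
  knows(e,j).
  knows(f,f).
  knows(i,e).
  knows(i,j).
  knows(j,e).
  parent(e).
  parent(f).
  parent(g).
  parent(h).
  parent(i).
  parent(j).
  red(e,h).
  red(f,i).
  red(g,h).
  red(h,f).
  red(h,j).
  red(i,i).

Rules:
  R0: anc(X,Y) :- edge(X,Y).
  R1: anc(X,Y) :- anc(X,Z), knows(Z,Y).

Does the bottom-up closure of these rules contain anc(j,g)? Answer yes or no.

round 1: derive anc(e,e) via R0 from edge(e,e)
round 1: derive anc(e,i) via R0 from edge(e,i)
round 1: derive anc(e,j) via R0 from edge(e,j)
round 1: derive anc(f,f) via R0 from edge(f,f)
round 1: derive anc(g,e) via R0 from edge(g,e)
round 1: derive anc(g,i) via R0 from edge(g,i)
round 1: derive anc(h,e) via R0 from edge(h,e)
round 1: derive anc(h,j) via R0 from edge(h,j)
round 1: derive anc(i,g) via R0 from edge(i,g)
round 1: derive anc(i,h) via R0 from edge(i,h)
round 1: derive anc(j,j) via R0 from edge(j,j)
round 2: derive anc(e,g) via R1 from anc(e,e), knows(e,g)
round 2: derive anc(g,g) via R1 from anc(g,e), knows(e,g)
round 2: derive anc(g,j) via R1 from anc(g,e), knows(e,j)
round 2: derive anc(h,g) via R1 from anc(h,e), knows(e,g)
round 2: derive anc(j,e) via R1 from anc(j,j), knows(j,e)
round 3: derive anc(j,g) via R1 from anc(j,e), knows(e,g)

yes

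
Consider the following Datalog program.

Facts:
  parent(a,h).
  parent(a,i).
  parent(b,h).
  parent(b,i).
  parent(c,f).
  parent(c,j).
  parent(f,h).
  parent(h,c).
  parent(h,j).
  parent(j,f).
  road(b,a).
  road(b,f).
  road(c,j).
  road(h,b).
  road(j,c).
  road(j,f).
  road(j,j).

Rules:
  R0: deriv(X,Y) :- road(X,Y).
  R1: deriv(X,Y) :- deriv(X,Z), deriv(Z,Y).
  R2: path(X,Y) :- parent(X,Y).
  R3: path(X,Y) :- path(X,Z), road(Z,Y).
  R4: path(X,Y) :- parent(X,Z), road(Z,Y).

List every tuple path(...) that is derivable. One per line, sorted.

round 1: derive path(a,h) via R2 from parent(a,h)
round 1: derive path(a,i) via R2 from parent(a,i)
round 1: derive path(b,h) via R2 from parent(b,h)
round 1: derive path(b,i) via R2 from parent(b,i)
round 1: derive path(c,f) via R2 from parent(c,f)
round 1: derive path(c,j) via R2 from parent(c,j)
round 1: derive path(f,h) via R2 from parent(f,h)
round 1: derive path(h,c) via R2 from parent(h,c)
round 1: derive path(h,j) via R2 from parent(h,j)
round 1: derive path(j,f) via R2 from parent(j,f)
round 1: derive path(a,b) via R4 from parent(a,h), road(h,b)
round 1: derive path(b,b) via R4 from parent(b,h), road(h,b)
round 1: derive path(c,c) via R4 from parent(c,j), road(j,c)
round 1: derive path(f,b) via R4 from parent(f,h), road(h,b)
round 1: derive path(h,f) via R4 from parent(h,j), road(j,f)
round 2: derive path(a,a) via R3 from path(a,b), road(b,a)
round 2: derive path(a,f) via R3 from path(a,b), road(b,f)
round 2: derive path(b,a) via R3 from path(b,b), road(b,a)
round 2: derive path(b,f) via R3 from path(b,b), road(b,f)
round 2: derive path(f,a) via R3 from path(f,b), road(b,a)
round 2: derive path(f,f) via R3 from path(f,b), road(b,f)

path(a,a)
path(a,b)
path(a,f)
path(a,h)
path(a,i)
path(b,a)
path(b,b)
path(b,f)
path(b,h)
path(b,i)
path(c,c)
path(c,f)
path(c,j)
path(f,a)
path(f,b)
path(f,f)
path(f,h)
path(h,c)
path(h,f)
path(h,j)
path(j,f)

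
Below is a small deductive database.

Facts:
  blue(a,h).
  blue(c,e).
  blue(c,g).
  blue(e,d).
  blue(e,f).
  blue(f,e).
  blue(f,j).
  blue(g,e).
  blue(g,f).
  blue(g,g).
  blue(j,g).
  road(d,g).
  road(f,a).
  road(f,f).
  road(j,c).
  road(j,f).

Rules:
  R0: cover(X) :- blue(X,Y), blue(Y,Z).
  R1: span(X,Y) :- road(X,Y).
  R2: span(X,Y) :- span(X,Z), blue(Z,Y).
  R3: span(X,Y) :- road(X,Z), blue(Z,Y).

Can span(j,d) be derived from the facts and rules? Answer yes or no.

yes

round 1: derive span(d,g) via R1 from road(d,g)
round 1: derive span(f,a) via R1 from road(f,a)
round 1: derive span(f,f) via R1 from road(f,f)
round 1: derive span(j,c) via R1 from road(j,c)
round 1: derive span(j,f) via R1 from road(j,f)
round 1: derive span(d,e) via R3 from road(d,g), blue(g,e)
round 1: derive span(d,f) via R3 from road(d,g), blue(g,f)
round 1: derive span(f,e) via R3 from road(f,f), blue(f,e)
round 1: derive span(f,h) via R3 from road(f,a), blue(a,h)
round 1: derive span(f,j) via R3 from road(f,f), blue(f,j)
round 1: derive span(j,e) via R3 from road(j,c), blue(c,e)
round 1: derive span(j,g) via R3 from road(j,c), blue(c,g)
round 1: derive span(j,j) via R3 from road(j,f), blue(f,j)
round 2: derive span(d,d) via R2 from span(d,e), blue(e,d)
round 2: derive span(d,j) via R2 from span(d,f), blue(f,j)
round 2: derive span(f,d) via R2 from span(f,e), blue(e,d)
round 2: derive span(f,g) via R2 from span(f,j), blue(j,g)
round 2: derive span(j,d) via R2 from span(j,e), blue(e,d)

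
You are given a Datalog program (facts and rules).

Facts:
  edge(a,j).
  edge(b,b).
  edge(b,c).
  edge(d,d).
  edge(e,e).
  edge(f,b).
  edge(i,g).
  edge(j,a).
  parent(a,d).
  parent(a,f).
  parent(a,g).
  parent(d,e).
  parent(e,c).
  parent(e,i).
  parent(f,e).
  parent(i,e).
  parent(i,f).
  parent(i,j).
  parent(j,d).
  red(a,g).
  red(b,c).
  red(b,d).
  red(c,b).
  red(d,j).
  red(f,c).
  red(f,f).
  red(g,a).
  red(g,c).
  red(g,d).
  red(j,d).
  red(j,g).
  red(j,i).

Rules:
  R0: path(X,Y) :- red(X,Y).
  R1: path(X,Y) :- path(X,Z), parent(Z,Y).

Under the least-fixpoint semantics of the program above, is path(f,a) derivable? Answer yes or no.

no

round 1: derive path(a,g) via R0 from red(a,g)
round 1: derive path(b,c) via R0 from red(b,c)
round 1: derive path(b,d) via R0 from red(b,d)
round 1: derive path(c,b) via R0 from red(c,b)
round 1: derive path(d,j) via R0 from red(d,j)
round 1: derive path(f,c) via R0 from red(f,c)
round 1: derive path(f,f) via R0 from red(f,f)
round 1: derive path(g,a) via R0 from red(g,a)
round 1: derive path(g,c) via R0 from red(g,c)
round 1: derive path(g,d) via R0 from red(g,d)
round 1: derive path(j,d) via R0 from red(j,d)
round 1: derive path(j,g) via R0 from red(j,g)
round 1: derive path(j,i) via R0 from red(j,i)
round 2: derive path(b,e) via R1 from path(b,d), parent(d,e)
round 2: derive path(d,d) via R1 from path(d,j), parent(j,d)
round 2: derive path(f,e) via R1 from path(f,f), parent(f,e)
round 2: derive path(g,e) via R1 from path(g,d), parent(d,e)
round 2: derive path(g,f) via R1 from path(g,a), parent(a,f)
round 2: derive path(g,g) via R1 from path(g,a), parent(a,g)
round 2: derive path(j,e) via R1 from path(j,d), parent(d,e)
round 2: derive path(j,f) via R1 from path(j,i), parent(i,f)
round 2: derive path(j,j) via R1 from path(j,i), parent(i,j)
round 3: derive path(b,i) via R1 from path(b,e), parent(e,i)
round 3: derive path(d,e) via R1 from path(d,d), parent(d,e)
round 3: derive path(f,i) via R1 from path(f,e), parent(e,i)
round 3: derive path(g,i) via R1 from path(g,e), parent(e,i)
round 3: derive path(j,c) via R1 from path(j,e), parent(e,c)
round 4: derive path(b,f) via R1 from path(b,i), parent(i,f)
round 4: derive path(b,j) via R1 from path(b,i), parent(i,j)
round 4: derive path(d,c) via R1 from path(d,e), parent(e,c)
round 4: derive path(d,i) via R1 from path(d,e), parent(e,i)
round 4: derive path(f,j) via R1 from path(f,i), parent(i,j)
round 4: derive path(g,j) via R1 from path(g,i), parent(i,j)
round 5: derive path(d,f) via R1 from path(d,i), parent(i,f)
round 5: derive path(f,d) via R1 from path(f,j), parent(j,d)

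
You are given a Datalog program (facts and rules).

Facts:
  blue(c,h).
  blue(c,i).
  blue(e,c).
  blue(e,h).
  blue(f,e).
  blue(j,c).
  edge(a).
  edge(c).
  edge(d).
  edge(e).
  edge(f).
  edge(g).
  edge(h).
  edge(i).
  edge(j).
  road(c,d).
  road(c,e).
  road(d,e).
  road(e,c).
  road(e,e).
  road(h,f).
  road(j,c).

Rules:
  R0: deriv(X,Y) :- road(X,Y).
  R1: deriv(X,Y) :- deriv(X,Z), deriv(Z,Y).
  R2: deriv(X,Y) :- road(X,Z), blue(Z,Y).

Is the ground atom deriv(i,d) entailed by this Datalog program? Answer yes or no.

round 1: derive deriv(c,d) via R0 from road(c,d)
round 1: derive deriv(c,e) via R0 from road(c,e)
round 1: derive deriv(d,e) via R0 from road(d,e)
round 1: derive deriv(e,c) via R0 from road(e,c)
round 1: derive deriv(e,e) via R0 from road(e,e)
round 1: derive deriv(h,f) via R0 from road(h,f)
round 1: derive deriv(j,c) via R0 from road(j,c)
round 1: derive deriv(c,c) via R2 from road(c,e), blue(e,c)
round 1: derive deriv(c,h) via R2 from road(c,e), blue(e,h)
round 1: derive deriv(d,c) via R2 from road(d,e), blue(e,c)
round 1: derive deriv(d,h) via R2 from road(d,e), blue(e,h)
round 1: derive deriv(e,h) via R2 from road(e,c), blue(c,h)
round 1: derive deriv(e,i) via R2 from road(e,c), blue(c,i)
round 1: derive deriv(h,e) via R2 from road(h,f), blue(f,e)
round 1: derive deriv(j,h) via R2 from road(j,c), blue(c,h)
round 1: derive deriv(j,i) via R2 from road(j,c), blue(c,i)
round 2: derive deriv(c,f) via R1 from deriv(c,h), deriv(h,f)
round 2: derive deriv(c,i) via R1 from deriv(c,e), deriv(e,i)
round 2: derive deriv(d,d) via R1 from deriv(d,c), deriv(c,d)
round 2: derive deriv(d,f) via R1 from deriv(d,h), deriv(h,f)
round 2: derive deriv(d,i) via R1 from deriv(d,e), deriv(e,i)
round 2: derive deriv(e,d) via R1 from deriv(e,c), deriv(c,d)
round 2: derive deriv(e,f) via R1 from deriv(e,h), deriv(h,f)
round 2: derive deriv(h,c) via R1 from deriv(h,e), deriv(e,c)
round 2: derive deriv(h,h) via R1 from deriv(h,e), deriv(e,h)
round 2: derive deriv(h,i) via R1 from deriv(h,e), deriv(e,i)
round 2: derive deriv(j,d) via R1 from deriv(j,c), deriv(c,d)
round 2: derive deriv(j,e) via R1 from deriv(j,c), deriv(c,e)
round 2: derive deriv(j,f) via R1 from deriv(j,h), deriv(h,f)
round 3: derive deriv(h,d) via R1 from deriv(h,c), deriv(c,d)

no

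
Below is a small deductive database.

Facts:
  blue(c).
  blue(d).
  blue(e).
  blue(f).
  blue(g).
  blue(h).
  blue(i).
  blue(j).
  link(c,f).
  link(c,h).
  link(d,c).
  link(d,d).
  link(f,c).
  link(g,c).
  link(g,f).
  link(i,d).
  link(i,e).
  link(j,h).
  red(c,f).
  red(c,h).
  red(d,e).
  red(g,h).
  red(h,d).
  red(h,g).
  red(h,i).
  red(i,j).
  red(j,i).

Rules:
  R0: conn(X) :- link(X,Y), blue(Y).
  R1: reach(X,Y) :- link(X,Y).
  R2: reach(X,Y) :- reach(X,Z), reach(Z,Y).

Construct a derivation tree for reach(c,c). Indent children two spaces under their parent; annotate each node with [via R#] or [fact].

round 1: derive reach(c,f) via R1 from link(c,f)
round 1: derive reach(c,h) via R1 from link(c,h)
round 1: derive reach(d,c) via R1 from link(d,c)
round 1: derive reach(d,d) via R1 from link(d,d)
round 1: derive reach(f,c) via R1 from link(f,c)
round 1: derive reach(g,c) via R1 from link(g,c)
round 1: derive reach(g,f) via R1 from link(g,f)
round 1: derive reach(i,d) via R1 from link(i,d)
round 1: derive reach(i,e) via R1 from link(i,e)
round 1: derive reach(j,h) via R1 from link(j,h)
round 2: derive reach(c,c) via R2 from reach(c,f), reach(f,c)
round 2: derive reach(d,f) via R2 from reach(d,c), reach(c,f)
round 2: derive reach(d,h) via R2 from reach(d,c), reach(c,h)
round 2: derive reach(f,f) via R2 from reach(f,c), reach(c,f)
round 2: derive reach(f,h) via R2 from reach(f,c), reach(c,h)
round 2: derive reach(g,h) via R2 from reach(g,c), reach(c,h)
round 2: derive reach(i,c) via R2 from reach(i,d), reach(d,c)
round 3: derive reach(i,f) via R2 from reach(i,c), reach(c,f)
round 3: derive reach(i,h) via R2 from reach(i,c), reach(c,h)

reach(c,c)  [via R2]
  reach(c,f)  [via R1]
    link(c,f)  [fact]
  reach(f,c)  [via R1]
    link(f,c)  [fact]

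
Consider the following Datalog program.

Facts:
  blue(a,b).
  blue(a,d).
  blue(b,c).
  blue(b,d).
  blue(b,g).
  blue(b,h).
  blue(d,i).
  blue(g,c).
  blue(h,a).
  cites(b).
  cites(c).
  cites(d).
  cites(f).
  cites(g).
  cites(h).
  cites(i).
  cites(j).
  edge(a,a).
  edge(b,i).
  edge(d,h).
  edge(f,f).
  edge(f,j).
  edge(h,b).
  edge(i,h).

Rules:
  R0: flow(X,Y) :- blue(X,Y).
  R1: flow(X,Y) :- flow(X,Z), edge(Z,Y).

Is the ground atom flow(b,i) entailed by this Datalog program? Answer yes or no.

round 1: derive flow(a,b) via R0 from blue(a,b)
round 1: derive flow(a,d) via R0 from blue(a,d)
round 1: derive flow(b,c) via R0 from blue(b,c)
round 1: derive flow(b,d) via R0 from blue(b,d)
round 1: derive flow(b,g) via R0 from blue(b,g)
round 1: derive flow(b,h) via R0 from blue(b,h)
round 1: derive flow(d,i) via R0 from blue(d,i)
round 1: derive flow(g,c) via R0 from blue(g,c)
round 1: derive flow(h,a) via R0 from blue(h,a)
round 2: derive flow(a,h) via R1 from flow(a,d), edge(d,h)
round 2: derive flow(a,i) via R1 from flow(a,b), edge(b,i)
round 2: derive flow(b,b) via R1 from flow(b,h), edge(h,b)
round 2: derive flow(d,h) via R1 from flow(d,i), edge(i,h)
round 3: derive flow(b,i) via R1 from flow(b,b), edge(b,i)
round 3: derive flow(d,b) via R1 from flow(d,h), edge(h,b)

yes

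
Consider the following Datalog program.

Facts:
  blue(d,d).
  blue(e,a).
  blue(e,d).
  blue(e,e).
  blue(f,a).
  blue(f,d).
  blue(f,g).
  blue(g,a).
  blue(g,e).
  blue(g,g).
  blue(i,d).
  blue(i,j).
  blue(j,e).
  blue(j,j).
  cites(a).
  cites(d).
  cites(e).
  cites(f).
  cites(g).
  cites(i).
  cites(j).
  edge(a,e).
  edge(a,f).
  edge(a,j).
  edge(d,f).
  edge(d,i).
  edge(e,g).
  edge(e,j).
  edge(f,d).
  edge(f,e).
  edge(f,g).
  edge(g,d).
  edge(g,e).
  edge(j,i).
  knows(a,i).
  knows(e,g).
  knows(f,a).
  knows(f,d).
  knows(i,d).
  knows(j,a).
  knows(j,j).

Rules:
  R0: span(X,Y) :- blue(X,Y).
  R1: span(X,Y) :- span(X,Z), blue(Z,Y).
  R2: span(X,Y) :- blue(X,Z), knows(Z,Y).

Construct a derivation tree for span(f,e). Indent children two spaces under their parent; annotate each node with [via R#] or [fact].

span(f,e)  [via R1]
  span(f,g)  [via R0]
    blue(f,g)  [fact]
  blue(g,e)  [fact]

round 1: derive span(d,d) via R0 from blue(d,d)
round 1: derive span(e,a) via R0 from blue(e,a)
round 1: derive span(e,d) via R0 from blue(e,d)
round 1: derive span(e,e) via R0 from blue(e,e)
round 1: derive span(f,a) via R0 from blue(f,a)
round 1: derive span(f,d) via R0 from blue(f,d)
round 1: derive span(f,g) via R0 from blue(f,g)
round 1: derive span(g,a) via R0 from blue(g,a)
round 1: derive span(g,e) via R0 from blue(g,e)
round 1: derive span(g,g) via R0 from blue(g,g)
round 1: derive span(i,d) via R0 from blue(i,d)
round 1: derive span(i,j) via R0 from blue(i,j)
round 1: derive span(j,e) via R0 from blue(j,e)
round 1: derive span(j,j) via R0 from blue(j,j)
round 1: derive span(e,g) via R2 from blue(e,e), knows(e,g)
round 1: derive span(e,i) via R2 from blue(e,a), knows(a,i)
round 1: derive span(f,i) via R2 from blue(f,a), knows(a,i)
round 1: derive span(g,i) via R2 from blue(g,a), knows(a,i)
round 1: derive span(i,a) via R2 from blue(i,j), knows(j,a)
round 1: derive span(j,a) via R2 from blue(j,j), knows(j,a)
round 1: derive span(j,g) via R2 from blue(j,e), knows(e,g)
round 2: derive span(e,j) via R1 from span(e,i), blue(i,j)
round 2: derive span(f,e) via R1 from span(f,g), blue(g,e)
round 2: derive span(f,j) via R1 from span(f,i), blue(i,j)
round 2: derive span(g,d) via R1 from span(g,e), blue(e,d)
round 2: derive span(g,j) via R1 from span(g,i), blue(i,j)
round 2: derive span(i,e) via R1 from span(i,j), blue(j,e)
round 2: derive span(j,d) via R1 from span(j,e), blue(e,d)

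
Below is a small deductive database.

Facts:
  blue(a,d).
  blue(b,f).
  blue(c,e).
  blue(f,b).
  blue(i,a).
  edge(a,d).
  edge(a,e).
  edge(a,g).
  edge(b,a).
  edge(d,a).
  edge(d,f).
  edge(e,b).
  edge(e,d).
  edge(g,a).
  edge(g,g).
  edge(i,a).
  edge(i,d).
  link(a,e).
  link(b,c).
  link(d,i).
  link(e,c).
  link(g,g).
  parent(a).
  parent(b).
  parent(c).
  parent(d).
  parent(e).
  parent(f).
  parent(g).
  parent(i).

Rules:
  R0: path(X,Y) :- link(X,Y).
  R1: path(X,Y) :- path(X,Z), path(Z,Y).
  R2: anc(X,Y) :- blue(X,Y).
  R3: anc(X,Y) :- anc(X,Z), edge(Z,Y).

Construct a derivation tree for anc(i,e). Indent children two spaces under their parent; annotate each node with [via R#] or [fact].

round 1: derive anc(a,d) via R2 from blue(a,d)
round 1: derive anc(b,f) via R2 from blue(b,f)
round 1: derive anc(c,e) via R2 from blue(c,e)
round 1: derive anc(f,b) via R2 from blue(f,b)
round 1: derive anc(i,a) via R2 from blue(i,a)
round 2: derive anc(a,a) via R3 from anc(a,d), edge(d,a)
round 2: derive anc(a,f) via R3 from anc(a,d), edge(d,f)
round 2: derive anc(c,b) via R3 from anc(c,e), edge(e,b)
round 2: derive anc(c,d) via R3 from anc(c,e), edge(e,d)
round 2: derive anc(f,a) via R3 from anc(f,b), edge(b,a)
round 2: derive anc(i,d) via R3 from anc(i,a), edge(a,d)
round 2: derive anc(i,e) via R3 from anc(i,a), edge(a,e)
round 2: derive anc(i,g) via R3 from anc(i,a), edge(a,g)
round 3: derive anc(a,e) via R3 from anc(a,a), edge(a,e)
round 3: derive anc(a,g) via R3 from anc(a,a), edge(a,g)
round 3: derive anc(c,a) via R3 from anc(c,b), edge(b,a)
round 3: derive anc(c,f) via R3 from anc(c,d), edge(d,f)
round 3: derive anc(f,d) via R3 from anc(f,a), edge(a,d)
round 3: derive anc(f,e) via R3 from anc(f,a), edge(a,e)
round 3: derive anc(f,g) via R3 from anc(f,a), edge(a,g)
round 3: derive anc(i,b) via R3 from anc(i,e), edge(e,b)
round 3: derive anc(i,f) via R3 from anc(i,d), edge(d,f)
round 4: derive anc(a,b) via R3 from anc(a,e), edge(e,b)
round 4: derive anc(c,g) via R3 from anc(c,a), edge(a,g)
round 4: derive anc(f,f) via R3 from anc(f,d), edge(d,f)

anc(i,e)  [via R3]
  anc(i,a)  [via R2]
    blue(i,a)  [fact]
  edge(a,e)  [fact]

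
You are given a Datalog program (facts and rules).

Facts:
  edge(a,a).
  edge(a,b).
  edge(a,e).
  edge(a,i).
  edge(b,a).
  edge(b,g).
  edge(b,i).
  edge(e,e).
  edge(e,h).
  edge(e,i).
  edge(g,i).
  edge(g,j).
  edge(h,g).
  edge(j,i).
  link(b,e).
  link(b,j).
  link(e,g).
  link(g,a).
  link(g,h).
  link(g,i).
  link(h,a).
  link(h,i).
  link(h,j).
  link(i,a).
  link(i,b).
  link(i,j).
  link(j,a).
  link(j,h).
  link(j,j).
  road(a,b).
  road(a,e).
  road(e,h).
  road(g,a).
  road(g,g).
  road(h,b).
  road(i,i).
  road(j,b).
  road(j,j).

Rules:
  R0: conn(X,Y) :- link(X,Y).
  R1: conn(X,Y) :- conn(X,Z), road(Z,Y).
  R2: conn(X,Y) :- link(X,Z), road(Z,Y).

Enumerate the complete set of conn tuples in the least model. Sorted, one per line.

conn(b,b)
conn(b,e)
conn(b,h)
conn(b,j)
conn(e,a)
conn(e,b)
conn(e,e)
conn(e,g)
conn(e,h)
conn(g,a)
conn(g,b)
conn(g,e)
conn(g,h)
conn(g,i)
conn(h,a)
conn(h,b)
conn(h,e)
conn(h,h)
conn(h,i)
conn(h,j)
conn(i,a)
conn(i,b)
conn(i,e)
conn(i,h)
conn(i,j)
conn(j,a)
conn(j,b)
conn(j,e)
conn(j,h)
conn(j,j)

round 1: derive conn(b,e) via R0 from link(b,e)
round 1: derive conn(b,j) via R0 from link(b,j)
round 1: derive conn(e,g) via R0 from link(e,g)
round 1: derive conn(g,a) via R0 from link(g,a)
round 1: derive conn(g,h) via R0 from link(g,h)
round 1: derive conn(g,i) via R0 from link(g,i)
round 1: derive conn(h,a) via R0 from link(h,a)
round 1: derive conn(h,i) via R0 from link(h,i)
round 1: derive conn(h,j) via R0 from link(h,j)
round 1: derive conn(i,a) via R0 from link(i,a)
round 1: derive conn(i,b) via R0 from link(i,b)
round 1: derive conn(i,j) via R0 from link(i,j)
round 1: derive conn(j,a) via R0 from link(j,a)
round 1: derive conn(j,h) via R0 from link(j,h)
round 1: derive conn(j,j) via R0 from link(j,j)
round 1: derive conn(b,b) via R2 from link(b,j), road(j,b)
round 1: derive conn(b,h) via R2 from link(b,e), road(e,h)
round 1: derive conn(e,a) via R2 from link(e,g), road(g,a)
round 1: derive conn(g,b) via R2 from link(g,a), road(a,b)
round 1: derive conn(g,e) via R2 from link(g,a), road(a,e)
round 1: derive conn(h,b) via R2 from link(h,a), road(a,b)
round 1: derive conn(h,e) via R2 from link(h,a), road(a,e)
round 1: derive conn(i,e) via R2 from link(i,a), road(a,e)
round 1: derive conn(j,b) via R2 from link(j,a), road(a,b)
round 1: derive conn(j,e) via R2 from link(j,a), road(a,e)
round 2: derive conn(e,b) via R1 from conn(e,a), road(a,b)
round 2: derive conn(e,e) via R1 from conn(e,a), road(a,e)
round 2: derive conn(h,h) via R1 from conn(h,e), road(e,h)
round 2: derive conn(i,h) via R1 from conn(i,e), road(e,h)
round 3: derive conn(e,h) via R1 from conn(e,e), road(e,h)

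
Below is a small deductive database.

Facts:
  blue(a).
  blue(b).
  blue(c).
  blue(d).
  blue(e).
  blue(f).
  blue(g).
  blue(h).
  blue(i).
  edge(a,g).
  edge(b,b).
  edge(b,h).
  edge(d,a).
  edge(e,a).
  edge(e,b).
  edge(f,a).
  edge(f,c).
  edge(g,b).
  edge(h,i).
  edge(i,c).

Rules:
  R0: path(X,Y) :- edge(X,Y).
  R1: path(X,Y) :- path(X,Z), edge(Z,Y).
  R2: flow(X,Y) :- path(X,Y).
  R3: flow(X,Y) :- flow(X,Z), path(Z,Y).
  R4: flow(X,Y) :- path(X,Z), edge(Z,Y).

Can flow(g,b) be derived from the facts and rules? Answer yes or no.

round 1: derive path(a,g) via R0 from edge(a,g)
round 1: derive path(b,b) via R0 from edge(b,b)
round 1: derive path(b,h) via R0 from edge(b,h)
round 1: derive path(d,a) via R0 from edge(d,a)
round 1: derive path(e,a) via R0 from edge(e,a)
round 1: derive path(e,b) via R0 from edge(e,b)
round 1: derive path(f,a) via R0 from edge(f,a)
round 1: derive path(f,c) via R0 from edge(f,c)
round 1: derive path(g,b) via R0 from edge(g,b)
round 1: derive path(h,i) via R0 from edge(h,i)
round 1: derive path(i,c) via R0 from edge(i,c)
round 2: derive path(a,b) via R1 from path(a,g), edge(g,b)
round 2: derive path(b,i) via R1 from path(b,h), edge(h,i)
round 2: derive path(d,g) via R1 from path(d,a), edge(a,g)
round 2: derive path(e,g) via R1 from path(e,a), edge(a,g)
round 2: derive path(e,h) via R1 from path(e,b), edge(b,h)
round 2: derive path(f,g) via R1 from path(f,a), edge(a,g)
round 2: derive path(g,h) via R1 from path(g,b), edge(b,h)
round 2: derive path(h,c) via R1 from path(h,i), edge(i,c)
round 2: derive flow(a,g) via R2 from path(a,g)
round 2: derive flow(b,b) via R2 from path(b,b)
round 2: derive flow(b,h) via R2 from path(b,h)
round 2: derive flow(d,a) via R2 from path(d,a)
round 2: derive flow(e,a) via R2 from path(e,a)
round 2: derive flow(e,b) via R2 from path(e,b)
round 2: derive flow(f,a) via R2 from path(f,a)
round 2: derive flow(f,c) via R2 from path(f,c)
round 2: derive flow(g,b) via R2 from path(g,b)
round 2: derive flow(h,i) via R2 from path(h,i)
round 2: derive flow(i,c) via R2 from path(i,c)
round 2: derive flow(a,b) via R4 from path(a,g), edge(g,b)
round 2: derive flow(b,i) via R4 from path(b,h), edge(h,i)
round 2: derive flow(d,g) via R4 from path(d,a), edge(a,g)
round 2: derive flow(e,g) via R4 from path(e,a), edge(a,g)
round 2: derive flow(e,h) via R4 from path(e,b), edge(b,h)
round 2: derive flow(f,g) via R4 from path(f,a), edge(a,g)
round 2: derive flow(g,h) via R4 from path(g,b), edge(b,h)
round 2: derive flow(h,c) via R4 from path(h,i), edge(i,c)
round 3: derive path(a,h) via R1 from path(a,b), edge(b,h)
round 3: derive path(b,c) via R1 from path(b,i), edge(i,c)
round 3: derive path(d,b) via R1 from path(d,g), edge(g,b)
round 3: derive path(e,i) via R1 from path(e,h), edge(h,i)
round 3: derive path(f,b) via R1 from path(f,g), edge(g,b)
round 3: derive path(g,i) via R1 from path(g,h), edge(h,i)
round 3: derive flow(a,h) via R3 from flow(a,b), path(b,h)
round 3: derive flow(a,i) via R3 from flow(a,b), path(b,i)
round 3: derive flow(b,c) via R3 from flow(b,h), path(h,c)
round 3: derive flow(d,b) via R3 from flow(d,a), path(a,b)
round 3: derive flow(d,h) via R3 from flow(d,g), path(g,h)
round 3: derive flow(e,c) via R3 from flow(e,h), path(h,c)
round 3: derive flow(e,i) via R3 from flow(e,b), path(b,i)
round 3: derive flow(f,b) via R3 from flow(f,a), path(a,b)
round 3: derive flow(f,h) via R3 from flow(f,g), path(g,h)
round 3: derive flow(g,c) via R3 from flow(g,h), path(h,c)
round 3: derive flow(g,i) via R3 from flow(g,b), path(b,i)
round 4: derive path(a,i) via R1 from path(a,h), edge(h,i)
round 4: derive path(d,h) via R1 from path(d,b), edge(b,h)
round 4: derive path(e,c) via R1 from path(e,i), edge(i,c)
round 4: derive path(f,h) via R1 from path(f,b), edge(b,h)
round 4: derive path(g,c) via R1 from path(g,i), edge(i,c)
round 4: derive flow(a,c) via R3 from flow(a,b), path(b,c)
round 4: derive flow(d,c) via R3 from flow(d,b), path(b,c)
round 4: derive flow(d,i) via R3 from flow(d,b), path(b,i)
round 4: derive flow(f,i) via R3 from flow(f,b), path(b,i)
round 5: derive path(a,c) via R1 from path(a,i), edge(i,c)
round 5: derive path(d,i) via R1 from path(d,h), edge(h,i)
round 5: derive path(f,i) via R1 from path(f,h), edge(h,i)
round 6: derive path(d,c) via R1 from path(d,i), edge(i,c)

yes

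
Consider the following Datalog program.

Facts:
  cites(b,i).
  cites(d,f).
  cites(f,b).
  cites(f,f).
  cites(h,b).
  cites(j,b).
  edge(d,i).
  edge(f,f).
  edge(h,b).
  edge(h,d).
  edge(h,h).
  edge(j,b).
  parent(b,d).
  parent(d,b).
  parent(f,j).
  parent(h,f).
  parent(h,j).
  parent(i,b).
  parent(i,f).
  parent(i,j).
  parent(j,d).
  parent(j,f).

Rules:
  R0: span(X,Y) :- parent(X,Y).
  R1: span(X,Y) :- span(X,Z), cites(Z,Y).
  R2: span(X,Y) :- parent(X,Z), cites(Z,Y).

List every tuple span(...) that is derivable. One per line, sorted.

round 1: derive span(b,d) via R0 from parent(b,d)
round 1: derive span(d,b) via R0 from parent(d,b)
round 1: derive span(f,j) via R0 from parent(f,j)
round 1: derive span(h,f) via R0 from parent(h,f)
round 1: derive span(h,j) via R0 from parent(h,j)
round 1: derive span(i,b) via R0 from parent(i,b)
round 1: derive span(i,f) via R0 from parent(i,f)
round 1: derive span(i,j) via R0 from parent(i,j)
round 1: derive span(j,d) via R0 from parent(j,d)
round 1: derive span(j,f) via R0 from parent(j,f)
round 1: derive span(b,f) via R2 from parent(b,d), cites(d,f)
round 1: derive span(d,i) via R2 from parent(d,b), cites(b,i)
round 1: derive span(f,b) via R2 from parent(f,j), cites(j,b)
round 1: derive span(h,b) via R2 from parent(h,f), cites(f,b)
round 1: derive span(i,i) via R2 from parent(i,b), cites(b,i)
round 1: derive span(j,b) via R2 from parent(j,f), cites(f,b)
round 2: derive span(b,b) via R1 from span(b,f), cites(f,b)
round 2: derive span(f,i) via R1 from span(f,b), cites(b,i)
round 2: derive span(h,i) via R1 from span(h,b), cites(b,i)
round 2: derive span(j,i) via R1 from span(j,b), cites(b,i)
round 3: derive span(b,i) via R1 from span(b,b), cites(b,i)

span(b,b)
span(b,d)
span(b,f)
span(b,i)
span(d,b)
span(d,i)
span(f,b)
span(f,i)
span(f,j)
span(h,b)
span(h,f)
span(h,i)
span(h,j)
span(i,b)
span(i,f)
span(i,i)
span(i,j)
span(j,b)
span(j,d)
span(j,f)
span(j,i)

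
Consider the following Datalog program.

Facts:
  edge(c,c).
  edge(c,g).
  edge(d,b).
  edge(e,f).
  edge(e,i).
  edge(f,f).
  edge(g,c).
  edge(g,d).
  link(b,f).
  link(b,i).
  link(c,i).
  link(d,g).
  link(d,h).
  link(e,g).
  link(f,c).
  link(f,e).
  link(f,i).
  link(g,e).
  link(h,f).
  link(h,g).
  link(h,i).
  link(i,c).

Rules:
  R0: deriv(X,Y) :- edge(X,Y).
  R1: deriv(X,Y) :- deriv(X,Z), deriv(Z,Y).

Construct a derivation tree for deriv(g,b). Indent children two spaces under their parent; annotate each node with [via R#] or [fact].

round 1: derive deriv(c,c) via R0 from edge(c,c)
round 1: derive deriv(c,g) via R0 from edge(c,g)
round 1: derive deriv(d,b) via R0 from edge(d,b)
round 1: derive deriv(e,f) via R0 from edge(e,f)
round 1: derive deriv(e,i) via R0 from edge(e,i)
round 1: derive deriv(f,f) via R0 from edge(f,f)
round 1: derive deriv(g,c) via R0 from edge(g,c)
round 1: derive deriv(g,d) via R0 from edge(g,d)
round 2: derive deriv(c,d) via R1 from deriv(c,g), deriv(g,d)
round 2: derive deriv(g,b) via R1 from deriv(g,d), deriv(d,b)
round 2: derive deriv(g,g) via R1 from deriv(g,c), deriv(c,g)
round 3: derive deriv(c,b) via R1 from deriv(c,d), deriv(d,b)

deriv(g,b)  [via R1]
  deriv(g,d)  [via R0]
    edge(g,d)  [fact]
  deriv(d,b)  [via R0]
    edge(d,b)  [fact]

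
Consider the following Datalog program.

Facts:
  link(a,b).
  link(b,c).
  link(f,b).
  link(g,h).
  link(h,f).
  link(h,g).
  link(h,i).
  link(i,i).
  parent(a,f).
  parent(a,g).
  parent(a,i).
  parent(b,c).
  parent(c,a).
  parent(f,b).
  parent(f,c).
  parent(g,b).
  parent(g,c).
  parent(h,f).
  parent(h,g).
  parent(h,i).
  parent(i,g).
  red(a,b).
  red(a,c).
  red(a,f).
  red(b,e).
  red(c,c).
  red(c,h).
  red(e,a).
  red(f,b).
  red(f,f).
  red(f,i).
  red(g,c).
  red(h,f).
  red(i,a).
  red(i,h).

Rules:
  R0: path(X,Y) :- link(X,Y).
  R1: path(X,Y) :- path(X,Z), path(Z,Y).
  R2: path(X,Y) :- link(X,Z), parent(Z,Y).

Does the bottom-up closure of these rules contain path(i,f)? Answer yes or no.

round 1: derive path(a,b) via R0 from link(a,b)
round 1: derive path(b,c) via R0 from link(b,c)
round 1: derive path(f,b) via R0 from link(f,b)
round 1: derive path(g,h) via R0 from link(g,h)
round 1: derive path(h,f) via R0 from link(h,f)
round 1: derive path(h,g) via R0 from link(h,g)
round 1: derive path(h,i) via R0 from link(h,i)
round 1: derive path(i,i) via R0 from link(i,i)
round 1: derive path(a,c) via R2 from link(a,b), parent(b,c)
round 1: derive path(b,a) via R2 from link(b,c), parent(c,a)
round 1: derive path(f,c) via R2 from link(f,b), parent(b,c)
round 1: derive path(g,f) via R2 from link(g,h), parent(h,f)
round 1: derive path(g,g) via R2 from link(g,h), parent(h,g)
round 1: derive path(g,i) via R2 from link(g,h), parent(h,i)
round 1: derive path(h,b) via R2 from link(h,f), parent(f,b)
round 1: derive path(h,c) via R2 from link(h,f), parent(f,c)
round 1: derive path(i,g) via R2 from link(i,i), parent(i,g)
round 2: derive path(a,a) via R1 from path(a,b), path(b,a)
round 2: derive path(b,b) via R1 from path(b,a), path(a,b)
round 2: derive path(f,a) via R1 from path(f,b), path(b,a)
round 2: derive path(g,b) via R1 from path(g,f), path(f,b)
round 2: derive path(g,c) via R1 from path(g,f), path(f,c)
round 2: derive path(h,a) via R1 from path(h,b), path(b,a)
round 2: derive path(h,h) via R1 from path(h,g), path(g,h)
round 2: derive path(i,f) via R1 from path(i,g), path(g,f)
round 2: derive path(i,h) via R1 from path(i,g), path(g,h)
round 3: derive path(g,a) via R1 from path(g,b), path(b,a)
round 3: derive path(i,a) via R1 from path(i,f), path(f,a)
round 3: derive path(i,b) via R1 from path(i,f), path(f,b)
round 3: derive path(i,c) via R1 from path(i,f), path(f,c)

yes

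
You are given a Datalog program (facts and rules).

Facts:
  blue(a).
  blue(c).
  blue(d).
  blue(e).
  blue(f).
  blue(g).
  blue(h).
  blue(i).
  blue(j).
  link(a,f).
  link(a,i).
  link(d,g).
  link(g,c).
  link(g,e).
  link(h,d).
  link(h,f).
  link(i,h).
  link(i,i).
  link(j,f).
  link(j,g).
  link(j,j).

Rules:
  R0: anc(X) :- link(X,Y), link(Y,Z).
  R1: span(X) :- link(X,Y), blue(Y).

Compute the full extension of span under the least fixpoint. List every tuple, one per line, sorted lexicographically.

span(a)
span(d)
span(g)
span(h)
span(i)
span(j)

round 1: derive span(a) via R1 from link(a,f), blue(f)
round 1: derive span(d) via R1 from link(d,g), blue(g)
round 1: derive span(g) via R1 from link(g,c), blue(c)
round 1: derive span(h) via R1 from link(h,d), blue(d)
round 1: derive span(i) via R1 from link(i,h), blue(h)
round 1: derive span(j) via R1 from link(j,f), blue(f)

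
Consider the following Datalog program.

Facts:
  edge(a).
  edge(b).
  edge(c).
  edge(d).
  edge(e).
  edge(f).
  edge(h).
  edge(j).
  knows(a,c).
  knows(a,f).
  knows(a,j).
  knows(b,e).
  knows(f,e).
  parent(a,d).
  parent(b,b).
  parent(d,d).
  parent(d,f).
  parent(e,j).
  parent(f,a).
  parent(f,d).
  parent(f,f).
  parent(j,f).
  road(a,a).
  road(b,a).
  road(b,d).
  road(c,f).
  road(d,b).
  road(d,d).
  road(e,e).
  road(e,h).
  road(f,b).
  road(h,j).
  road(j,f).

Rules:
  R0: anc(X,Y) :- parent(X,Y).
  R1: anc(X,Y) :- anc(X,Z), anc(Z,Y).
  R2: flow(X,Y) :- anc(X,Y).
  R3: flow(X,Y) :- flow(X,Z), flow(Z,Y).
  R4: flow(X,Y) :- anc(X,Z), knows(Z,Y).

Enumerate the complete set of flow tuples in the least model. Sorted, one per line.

round 1: derive anc(a,d) via R0 from parent(a,d)
round 1: derive anc(b,b) via R0 from parent(b,b)
round 1: derive anc(d,d) via R0 from parent(d,d)
round 1: derive anc(d,f) via R0 from parent(d,f)
round 1: derive anc(e,j) via R0 from parent(e,j)
round 1: derive anc(f,a) via R0 from parent(f,a)
round 1: derive anc(f,d) via R0 from parent(f,d)
round 1: derive anc(f,f) via R0 from parent(f,f)
round 1: derive anc(j,f) via R0 from parent(j,f)
round 2: derive anc(a,f) via R1 from anc(a,d), anc(d,f)
round 2: derive anc(d,a) via R1 from anc(d,f), anc(f,a)
round 2: derive anc(e,f) via R1 from anc(e,j), anc(j,f)
round 2: derive anc(j,a) via R1 from anc(j,f), anc(f,a)
round 2: derive anc(j,d) via R1 from anc(j,f), anc(f,d)
round 2: derive flow(a,d) via R2 from anc(a,d)
round 2: derive flow(b,b) via R2 from anc(b,b)
round 2: derive flow(d,d) via R2 from anc(d,d)
round 2: derive flow(d,f) via R2 from anc(d,f)
round 2: derive flow(e,j) via R2 from anc(e,j)
round 2: derive flow(f,a) via R2 from anc(f,a)
round 2: derive flow(f,d) via R2 from anc(f,d)
round 2: derive flow(f,f) via R2 from anc(f,f)
round 2: derive flow(j,f) via R2 from anc(j,f)
round 2: derive flow(b,e) via R4 from anc(b,b), knows(b,e)
round 2: derive flow(d,e) via R4 from anc(d,f), knows(f,e)
round 2: derive flow(f,c) via R4 from anc(f,a), knows(a,c)
round 2: derive flow(f,e) via R4 from anc(f,f), knows(f,e)
round 2: derive flow(f,j) via R4 from anc(f,a), knows(a,j)
round 2: derive flow(j,e) via R4 from anc(j,f), knows(f,e)
round 3: derive anc(a,a) via R1 from anc(a,d), anc(d,a)
round 3: derive anc(e,a) via R1 from anc(e,f), anc(f,a)
round 3: derive anc(e,d) via R1 from anc(e,f), anc(f,d)
round 3: derive flow(a,f) via R2 from anc(a,f)
round 3: derive flow(d,a) via R2 from anc(d,a)
round 3: derive flow(e,f) via R2 from anc(e,f)
round 3: derive flow(j,a) via R2 from anc(j,a)
round 3: derive flow(j,d) via R2 from anc(j,d)
round 3: derive flow(a,e) via R3 from flow(a,d), flow(d,e)
round 3: derive flow(b,j) via R3 from flow(b,e), flow(e,j)
round 3: derive flow(d,c) via R3 from flow(d,f), flow(f,c)
round 3: derive flow(d,j) via R3 from flow(d,e), flow(e,j)
round 3: derive flow(e,e) via R3 from flow(e,j), flow(j,e)
round 3: derive flow(j,c) via R3 from flow(j,f), flow(f,c)
round 3: derive flow(j,j) via R3 from flow(j,e), flow(e,j)
round 4: derive flow(a,a) via R2 from anc(a,a)
round 4: derive flow(e,a) via R2 from anc(e,a)
round 4: derive flow(e,d) via R2 from anc(e,d)
round 4: derive flow(a,c) via R3 from flow(a,d), flow(d,c)
round 4: derive flow(a,j) via R3 from flow(a,d), flow(d,j)
round 4: derive flow(b,a) via R3 from flow(b,j), flow(j,a)
round 4: derive flow(b,c) via R3 from flow(b,j), flow(j,c)
round 4: derive flow(b,d) via R3 from flow(b,j), flow(j,d)
round 4: derive flow(b,f) via R3 from flow(b,e), flow(e,f)
round 4: derive flow(e,c) via R3 from flow(e,f), flow(f,c)

flow(a,a)
flow(a,c)
flow(a,d)
flow(a,e)
flow(a,f)
flow(a,j)
flow(b,a)
flow(b,b)
flow(b,c)
flow(b,d)
flow(b,e)
flow(b,f)
flow(b,j)
flow(d,a)
flow(d,c)
flow(d,d)
flow(d,e)
flow(d,f)
flow(d,j)
flow(e,a)
flow(e,c)
flow(e,d)
flow(e,e)
flow(e,f)
flow(e,j)
flow(f,a)
flow(f,c)
flow(f,d)
flow(f,e)
flow(f,f)
flow(f,j)
flow(j,a)
flow(j,c)
flow(j,d)
flow(j,e)
flow(j,f)
flow(j,j)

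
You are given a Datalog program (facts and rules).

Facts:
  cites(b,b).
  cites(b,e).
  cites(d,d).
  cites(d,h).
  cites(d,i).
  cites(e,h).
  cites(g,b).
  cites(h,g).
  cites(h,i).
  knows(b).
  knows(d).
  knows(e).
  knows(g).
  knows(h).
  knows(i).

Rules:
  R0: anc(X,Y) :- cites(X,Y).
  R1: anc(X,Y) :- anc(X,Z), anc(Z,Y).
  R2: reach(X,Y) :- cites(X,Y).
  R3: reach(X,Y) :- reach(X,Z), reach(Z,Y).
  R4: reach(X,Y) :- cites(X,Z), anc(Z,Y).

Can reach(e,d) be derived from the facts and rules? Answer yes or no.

round 1: derive anc(b,b) via R0 from cites(b,b)
round 1: derive anc(b,e) via R0 from cites(b,e)
round 1: derive anc(d,d) via R0 from cites(d,d)
round 1: derive anc(d,h) via R0 from cites(d,h)
round 1: derive anc(d,i) via R0 from cites(d,i)
round 1: derive anc(e,h) via R0 from cites(e,h)
round 1: derive anc(g,b) via R0 from cites(g,b)
round 1: derive anc(h,g) via R0 from cites(h,g)
round 1: derive anc(h,i) via R0 from cites(h,i)
round 1: derive reach(b,b) via R2 from cites(b,b)
round 1: derive reach(b,e) via R2 from cites(b,e)
round 1: derive reach(d,d) via R2 from cites(d,d)
round 1: derive reach(d,h) via R2 from cites(d,h)
round 1: derive reach(d,i) via R2 from cites(d,i)
round 1: derive reach(e,h) via R2 from cites(e,h)
round 1: derive reach(g,b) via R2 from cites(g,b)
round 1: derive reach(h,g) via R2 from cites(h,g)
round 1: derive reach(h,i) via R2 from cites(h,i)
round 2: derive anc(b,h) via R1 from anc(b,e), anc(e,h)
round 2: derive anc(d,g) via R1 from anc(d,h), anc(h,g)
round 2: derive anc(e,g) via R1 from anc(e,h), anc(h,g)
round 2: derive anc(e,i) via R1 from anc(e,h), anc(h,i)
round 2: derive anc(g,e) via R1 from anc(g,b), anc(b,e)
round 2: derive anc(h,b) via R1 from anc(h,g), anc(g,b)
round 2: derive reach(b,h) via R3 from reach(b,e), reach(e,h)
round 2: derive reach(d,g) via R3 from reach(d,h), reach(h,g)
round 2: derive reach(e,g) via R3 from reach(e,h), reach(h,g)
round 2: derive reach(e,i) via R3 from reach(e,h), reach(h,i)
round 2: derive reach(g,e) via R3 from reach(g,b), reach(b,e)
round 2: derive reach(h,b) via R3 from reach(h,g), reach(g,b)
round 3: derive anc(b,g) via R1 from anc(b,e), anc(e,g)
round 3: derive anc(b,i) via R1 from anc(b,e), anc(e,i)
round 3: derive anc(d,b) via R1 from anc(d,g), anc(g,b)
round 3: derive anc(d,e) via R1 from anc(d,g), anc(g,e)
round 3: derive anc(e,b) via R1 from anc(e,g), anc(g,b)
round 3: derive anc(e,e) via R1 from anc(e,g), anc(g,e)
round 3: derive anc(g,g) via R1 from anc(g,e), anc(e,g)
round 3: derive anc(g,h) via R1 from anc(g,b), anc(b,h)
round 3: derive anc(g,i) via R1 from anc(g,e), anc(e,i)
round 3: derive anc(h,e) via R1 from anc(h,b), anc(b,e)
round 3: derive anc(h,h) via R1 from anc(h,b), anc(b,h)
round 3: derive reach(b,g) via R3 from reach(b,e), reach(e,g)
round 3: derive reach(b,i) via R3 from reach(b,e), reach(e,i)
round 3: derive reach(d,b) via R3 from reach(d,g), reach(g,b)
round 3: derive reach(d,e) via R3 from reach(d,g), reach(g,e)
round 3: derive reach(e,b) via R3 from reach(e,g), reach(g,b)
round 3: derive reach(e,e) via R3 from reach(e,g), reach(g,e)
round 3: derive reach(g,g) via R3 from reach(g,e), reach(e,g)
round 3: derive reach(g,h) via R3 from reach(g,b), reach(b,h)
round 3: derive reach(g,i) via R3 from reach(g,e), reach(e,i)
round 3: derive reach(h,e) via R3 from reach(h,b), reach(b,e)
round 3: derive reach(h,h) via R3 from reach(h,b), reach(b,h)

no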